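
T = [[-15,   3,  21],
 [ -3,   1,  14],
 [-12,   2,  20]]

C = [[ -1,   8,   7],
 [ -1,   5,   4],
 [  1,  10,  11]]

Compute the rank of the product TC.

First compute TC:
[[ 33, 105, 138],
 [ 16, 121, 137],
 [ 30, 114, 144]]
Now row reduce the product.
R2 ← R2 − (16/33)·R1: [0, 771/11, 771/11]
R3 ← R3 − (10/11)·R1: [0, 204/11, 204/11]
R3 ← R3 − (68/257)·R2: [0, 0, 0]
2 nonzero rows, so rank(TC) = 2.

2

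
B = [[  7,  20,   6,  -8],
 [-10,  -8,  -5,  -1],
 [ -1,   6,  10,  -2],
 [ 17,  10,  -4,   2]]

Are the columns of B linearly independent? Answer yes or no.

yes

Row reduce B to echelon form.
R2 ← R2 + (10/7)·R1: [0, 144/7, 25/7, -87/7]
R3 ← R3 + (1/7)·R1: [0, 62/7, 76/7, -22/7]
R4 ← R4 − (17/7)·R1: [0, -270/7, -130/7, 150/7]
R3 ← R3 − (31/72)·R2: [0, 0, 671/72, 53/24]
R4 ← R4 + (15/8)·R2: [0, 0, -95/8, -15/8]
R4 ← R4 + (855/671)·R3: [0, 0, 0, 630/671]
4 pivots among 4 columns.
Every column is a pivot column, so the columns are linearly independent.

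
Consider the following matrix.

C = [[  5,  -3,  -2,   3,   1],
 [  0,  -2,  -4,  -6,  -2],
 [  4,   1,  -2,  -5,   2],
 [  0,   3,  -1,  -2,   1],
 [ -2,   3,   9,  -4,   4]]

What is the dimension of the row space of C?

5

Row reduce to echelon form.
R3 ← R3 − (4/5)·R1: [0, 17/5, -2/5, -37/5, 6/5]
R5 ← R5 + (2/5)·R1: [0, 9/5, 41/5, -14/5, 22/5]
R3 ← R3 + (17/10)·R2: [0, 0, -36/5, -88/5, -11/5]
R4 ← R4 + (3/2)·R2: [0, 0, -7, -11, -2]
R5 ← R5 + (9/10)·R2: [0, 0, 23/5, -41/5, 13/5]
R4 ← R4 − (35/36)·R3: [0, 0, 0, 55/9, 5/36]
R5 ← R5 + (23/36)·R3: [0, 0, 0, -175/9, 43/36]
R5 ← R5 + (35/11)·R4: [0, 0, 0, 0, 18/11]
Echelon form has 5 nonzero rows, so rank(C) = 5.
The row space has dimension equal to the rank: 5.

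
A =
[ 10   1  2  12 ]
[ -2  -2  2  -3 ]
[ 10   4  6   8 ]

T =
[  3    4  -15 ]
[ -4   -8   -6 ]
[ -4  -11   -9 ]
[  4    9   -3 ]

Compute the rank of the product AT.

First compute AT:
[[ 66, 118, -210],
 [-18, -41,  33],
 [ 22,  14, -252]]
Now row reduce the product.
R2 ← R2 + (3/11)·R1: [0, -97/11, -267/11]
R3 ← R3 − (1/3)·R1: [0, -76/3, -182]
R3 ← R3 − (836/291)·R2: [0, 0, -10890/97]
3 nonzero rows, so rank(AT) = 3.

3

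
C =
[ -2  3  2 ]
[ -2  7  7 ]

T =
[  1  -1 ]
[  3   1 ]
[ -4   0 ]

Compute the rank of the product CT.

2

First compute CT:
[[ -1,   5],
 [ -9,   9]]
Now row reduce the product.
R2 ← R2 − (9)·R1: [0, -36]
2 nonzero rows, so rank(CT) = 2.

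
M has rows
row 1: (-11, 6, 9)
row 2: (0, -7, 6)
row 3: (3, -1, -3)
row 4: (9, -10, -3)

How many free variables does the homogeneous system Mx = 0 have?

Row reduce to echelon form.
R3 ← R3 + (3/11)·R1: [0, 7/11, -6/11]
R4 ← R4 + (9/11)·R1: [0, -56/11, 48/11]
R3 ← R3 + (1/11)·R2: [0, 0, 0]
R4 ← R4 − (8/11)·R2: [0, 0, 0]
2 nonzero rows, so rank(M) = 2.
M has 3 columns; by rank–nullity, nullity = 3 − 2 = 1.

1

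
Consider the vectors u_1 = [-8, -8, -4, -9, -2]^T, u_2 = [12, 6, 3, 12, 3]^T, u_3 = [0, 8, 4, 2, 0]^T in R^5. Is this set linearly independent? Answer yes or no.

no

Form the matrix with these vectors as rows and row reduce.
R2 ← R2 + (3/2)·R1: [0, -6, -3, -3/2, 0]
R3 ← R3 + (4/3)·R2: [0, 0, 0, 0, 0]
2 nonzero rows, so the 3 vectors span a space of dimension 2.
Since 2 < 3, the vectors are linearly dependent.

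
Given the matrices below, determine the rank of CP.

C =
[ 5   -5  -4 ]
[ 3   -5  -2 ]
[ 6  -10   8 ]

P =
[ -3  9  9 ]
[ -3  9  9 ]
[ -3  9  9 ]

1

First compute CP:
[[ 12, -36, -36],
 [ 12, -36, -36],
 [-12,  36,  36]]
Now row reduce the product.
R2 ← R2 − R1: [0, 0, 0]
R3 ← R3 + R1: [0, 0, 0]
1 nonzero row, so rank(CP) = 1.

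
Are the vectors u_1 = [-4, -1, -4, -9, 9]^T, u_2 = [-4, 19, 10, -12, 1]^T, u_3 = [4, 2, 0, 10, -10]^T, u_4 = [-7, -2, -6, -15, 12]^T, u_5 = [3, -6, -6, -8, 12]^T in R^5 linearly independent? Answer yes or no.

yes

Form the matrix with these vectors as rows and row reduce.
R2 ← R2 − R1: [0, 20, 14, -3, -8]
R3 ← R3 + R1: [0, 1, -4, 1, -1]
R4 ← R4 − (7/4)·R1: [0, -1/4, 1, 3/4, -15/4]
R5 ← R5 + (3/4)·R1: [0, -27/4, -9, -59/4, 75/4]
R3 ← R3 − (1/20)·R2: [0, 0, -47/10, 23/20, -3/5]
R4 ← R4 + (1/80)·R2: [0, 0, 47/40, 57/80, -77/20]
R5 ← R5 + (27/80)·R2: [0, 0, -171/40, -1261/80, 321/20]
R4 ← R4 + (1/4)·R3: [0, 0, 0, 1, -4]
R5 ← R5 − (171/188)·R3: [0, 0, 0, -790/47, 780/47]
R5 ← R5 + (790/47)·R4: [0, 0, 0, 0, -2380/47]
5 nonzero rows, so the 5 vectors span a space of dimension 5.
Since 5 = 5, the vectors are linearly independent.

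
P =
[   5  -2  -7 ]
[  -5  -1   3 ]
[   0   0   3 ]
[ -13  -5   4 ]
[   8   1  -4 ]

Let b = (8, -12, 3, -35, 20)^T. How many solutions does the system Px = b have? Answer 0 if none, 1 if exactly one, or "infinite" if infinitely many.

1

Row reduce the augmented matrix [P | b].
R2 ← R2 + R1: [0, -3, -4, -4]
R4 ← R4 + (13/5)·R1: [0, -51/5, -71/5, -71/5]
R5 ← R5 − (8/5)·R1: [0, 21/5, 36/5, 36/5]
R4 ← R4 − (17/5)·R2: [0, 0, -3/5, -3/5]
R5 ← R5 + (7/5)·R2: [0, 0, 8/5, 8/5]
R4 ← R4 + (1/5)·R3: [0, 0, 0, 0]
R5 ← R5 − (8/15)·R3: [0, 0, 0, 0]
The echelon form has 3 nonzero rows, and every pivot lies in the first 3 columns, so rank(P) = rank([P|b]) = 3.
The system is consistent.
rank = 3 = number of unknowns, so the solution is unique.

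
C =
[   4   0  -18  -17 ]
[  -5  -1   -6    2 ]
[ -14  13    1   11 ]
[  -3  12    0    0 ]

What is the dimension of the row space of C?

4

Row reduce to echelon form.
R2 ← R2 + (5/4)·R1: [0, -1, -57/2, -77/4]
R3 ← R3 + (7/2)·R1: [0, 13, -62, -97/2]
R4 ← R4 + (3/4)·R1: [0, 12, -27/2, -51/4]
R3 ← R3 + (13)·R2: [0, 0, -865/2, -1195/4]
R4 ← R4 + (12)·R2: [0, 0, -711/2, -975/4]
R4 ← R4 − (711/865)·R3: [0, 0, 0, 627/346]
Echelon form has 4 nonzero rows, so rank(C) = 4.
The row space has dimension equal to the rank: 4.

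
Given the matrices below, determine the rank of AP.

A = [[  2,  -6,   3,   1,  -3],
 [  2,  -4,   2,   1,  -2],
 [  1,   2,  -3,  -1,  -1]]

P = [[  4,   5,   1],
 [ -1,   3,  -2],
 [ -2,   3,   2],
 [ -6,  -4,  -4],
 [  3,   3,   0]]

First compute AP:
[[ -7, -12,  16],
 [ -4,  -6,  10],
 [ 11,   3,  -5]]
Now row reduce the product.
R2 ← R2 − (4/7)·R1: [0, 6/7, 6/7]
R3 ← R3 + (11/7)·R1: [0, -111/7, 141/7]
R3 ← R3 + (37/2)·R2: [0, 0, 36]
3 nonzero rows, so rank(AP) = 3.

3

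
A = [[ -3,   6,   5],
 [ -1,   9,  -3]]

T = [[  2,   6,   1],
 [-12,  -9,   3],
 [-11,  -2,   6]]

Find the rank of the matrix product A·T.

2

First compute AT:
[[-133, -82,  45],
 [-77, -81,   8]]
Now row reduce the product.
R2 ← R2 − (11/19)·R1: [0, -637/19, -343/19]
2 nonzero rows, so rank(AT) = 2.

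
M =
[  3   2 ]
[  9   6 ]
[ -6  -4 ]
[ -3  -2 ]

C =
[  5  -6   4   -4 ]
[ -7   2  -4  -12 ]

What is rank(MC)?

1

First compute MC:
[[  1, -14,   4, -36],
 [  3, -42,  12, -108],
 [ -2,  28,  -8,  72],
 [ -1,  14,  -4,  36]]
Now row reduce the product.
R2 ← R2 − (3)·R1: [0, 0, 0, 0]
R3 ← R3 + (2)·R1: [0, 0, 0, 0]
R4 ← R4 + R1: [0, 0, 0, 0]
1 nonzero row, so rank(MC) = 1.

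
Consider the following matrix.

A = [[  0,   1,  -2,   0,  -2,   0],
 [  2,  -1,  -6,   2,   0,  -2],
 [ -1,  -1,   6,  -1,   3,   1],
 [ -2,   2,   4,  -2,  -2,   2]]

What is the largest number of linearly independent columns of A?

Row reduce to echelon form.
Swap R1 ↔ R2
R3 ← R3 + (1/2)·R1: [0, -3/2, 3, 0, 3, 0]
R4 ← R4 + R1: [0, 1, -2, 0, -2, 0]
R3 ← R3 + (3/2)·R2: [0, 0, 0, 0, 0, 0]
R4 ← R4 − R2: [0, 0, 0, 0, 0, 0]
Echelon form has 2 nonzero rows, so rank(A) = 2.
The rank gives the maximum number of linearly independent columns: 2.

2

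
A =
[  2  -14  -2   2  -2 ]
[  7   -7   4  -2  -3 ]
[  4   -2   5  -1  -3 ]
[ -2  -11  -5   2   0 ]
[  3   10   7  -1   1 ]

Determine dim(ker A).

Row reduce to echelon form.
R2 ← R2 − (7/2)·R1: [0, 42, 11, -9, 4]
R3 ← R3 − (2)·R1: [0, 26, 9, -5, 1]
R4 ← R4 + R1: [0, -25, -7, 4, -2]
R5 ← R5 − (3/2)·R1: [0, 31, 10, -4, 4]
R3 ← R3 − (13/21)·R2: [0, 0, 46/21, 4/7, -31/21]
R4 ← R4 + (25/42)·R2: [0, 0, -19/42, -19/14, 8/21]
R5 ← R5 − (31/42)·R2: [0, 0, 79/42, 37/14, 22/21]
R4 ← R4 + (19/92)·R3: [0, 0, 0, -57/46, 7/92]
R5 ← R5 − (79/92)·R3: [0, 0, 0, 99/46, 213/92]
R5 ← R5 + (33/19)·R4: [0, 0, 0, 0, 93/38]
5 nonzero rows, so rank(A) = 5.
A has 5 columns; by rank–nullity, nullity = 5 − 5 = 0.

0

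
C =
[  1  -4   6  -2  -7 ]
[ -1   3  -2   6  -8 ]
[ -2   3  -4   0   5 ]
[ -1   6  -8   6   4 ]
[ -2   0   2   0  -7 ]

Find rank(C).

Row reduce to echelon form.
R2 ← R2 + R1: [0, -1, 4, 4, -15]
R3 ← R3 + (2)·R1: [0, -5, 8, -4, -9]
R4 ← R4 + R1: [0, 2, -2, 4, -3]
R5 ← R5 + (2)·R1: [0, -8, 14, -4, -21]
R3 ← R3 − (5)·R2: [0, 0, -12, -24, 66]
R4 ← R4 + (2)·R2: [0, 0, 6, 12, -33]
R5 ← R5 − (8)·R2: [0, 0, -18, -36, 99]
R4 ← R4 + (1/2)·R3: [0, 0, 0, 0, 0]
R5 ← R5 − (3/2)·R3: [0, 0, 0, 0, 0]
Echelon form has 3 nonzero rows, so rank(C) = 3.

3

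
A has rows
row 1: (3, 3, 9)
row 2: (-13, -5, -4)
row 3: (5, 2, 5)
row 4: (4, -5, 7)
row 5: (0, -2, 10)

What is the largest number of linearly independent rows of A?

3

Row reduce to echelon form.
R2 ← R2 + (13/3)·R1: [0, 8, 35]
R3 ← R3 − (5/3)·R1: [0, -3, -10]
R4 ← R4 − (4/3)·R1: [0, -9, -5]
R3 ← R3 + (3/8)·R2: [0, 0, 25/8]
R4 ← R4 + (9/8)·R2: [0, 0, 275/8]
R5 ← R5 + (1/4)·R2: [0, 0, 75/4]
R4 ← R4 − (11)·R3: [0, 0, 0]
R5 ← R5 − (6)·R3: [0, 0, 0]
Echelon form has 3 nonzero rows, so rank(A) = 3.
The rank gives the maximum number of linearly independent rows: 3.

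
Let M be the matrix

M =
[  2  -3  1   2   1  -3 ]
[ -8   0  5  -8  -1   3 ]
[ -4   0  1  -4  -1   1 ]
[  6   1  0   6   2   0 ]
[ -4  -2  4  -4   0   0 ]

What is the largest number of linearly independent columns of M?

3

Row reduce to echelon form.
R2 ← R2 + (4)·R1: [0, -12, 9, 0, 3, -9]
R3 ← R3 + (2)·R1: [0, -6, 3, 0, 1, -5]
R4 ← R4 − (3)·R1: [0, 10, -3, 0, -1, 9]
R5 ← R5 + (2)·R1: [0, -8, 6, 0, 2, -6]
R3 ← R3 − (1/2)·R2: [0, 0, -3/2, 0, -1/2, -1/2]
R4 ← R4 + (5/6)·R2: [0, 0, 9/2, 0, 3/2, 3/2]
R5 ← R5 − (2/3)·R2: [0, 0, 0, 0, 0, 0]
R4 ← R4 + (3)·R3: [0, 0, 0, 0, 0, 0]
Echelon form has 3 nonzero rows, so rank(M) = 3.
The rank gives the maximum number of linearly independent columns: 3.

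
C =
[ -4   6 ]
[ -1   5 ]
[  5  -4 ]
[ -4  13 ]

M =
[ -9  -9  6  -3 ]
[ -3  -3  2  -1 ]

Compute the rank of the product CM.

1

First compute CM:
[[ 18,  18, -12,   6],
 [ -6,  -6,   4,  -2],
 [-33, -33,  22, -11],
 [ -3,  -3,   2,  -1]]
Now row reduce the product.
R2 ← R2 + (1/3)·R1: [0, 0, 0, 0]
R3 ← R3 + (11/6)·R1: [0, 0, 0, 0]
R4 ← R4 + (1/6)·R1: [0, 0, 0, 0]
1 nonzero row, so rank(CM) = 1.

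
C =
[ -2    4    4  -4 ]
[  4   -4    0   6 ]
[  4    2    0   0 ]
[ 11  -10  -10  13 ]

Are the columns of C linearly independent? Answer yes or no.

Row reduce C to echelon form.
R2 ← R2 + (2)·R1: [0, 4, 8, -2]
R3 ← R3 + (2)·R1: [0, 10, 8, -8]
R4 ← R4 + (11/2)·R1: [0, 12, 12, -9]
R3 ← R3 − (5/2)·R2: [0, 0, -12, -3]
R4 ← R4 − (3)·R2: [0, 0, -12, -3]
R4 ← R4 − R3: [0, 0, 0, 0]
3 pivots among 4 columns.
Only 3 < 4 pivot columns, so the columns are linearly dependent.

no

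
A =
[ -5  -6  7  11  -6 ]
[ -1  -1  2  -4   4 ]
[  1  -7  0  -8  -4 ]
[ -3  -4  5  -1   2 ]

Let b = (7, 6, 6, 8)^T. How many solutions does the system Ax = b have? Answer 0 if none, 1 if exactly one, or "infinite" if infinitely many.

0

Row reduce the augmented matrix [A | b].
R2 ← R2 − (1/5)·R1: [0, 1/5, 3/5, -31/5, 26/5, 23/5]
R3 ← R3 + (1/5)·R1: [0, -41/5, 7/5, -29/5, -26/5, 37/5]
R4 ← R4 − (3/5)·R1: [0, -2/5, 4/5, -38/5, 28/5, 19/5]
R3 ← R3 + (41)·R2: [0, 0, 26, -260, 208, 196]
R4 ← R4 + (2)·R2: [0, 0, 2, -20, 16, 13]
R4 ← R4 − (1/13)·R3: [0, 0, 0, 0, 0, -27/13]
The echelon form has 4 nonzero rows; the last pivot sits in the augmented column, so rank(A) = 3 but rank([A|b]) = 4.
Since the ranks differ, the system is inconsistent.
It has no solutions.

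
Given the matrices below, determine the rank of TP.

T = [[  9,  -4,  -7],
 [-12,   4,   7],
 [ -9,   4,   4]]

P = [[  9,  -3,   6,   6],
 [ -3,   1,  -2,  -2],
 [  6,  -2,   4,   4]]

1

First compute TP:
[[ 51, -17,  34,  34],
 [-78,  26, -52, -52],
 [-69,  23, -46, -46]]
Now row reduce the product.
R2 ← R2 + (26/17)·R1: [0, 0, 0, 0]
R3 ← R3 + (23/17)·R1: [0, 0, 0, 0]
1 nonzero row, so rank(TP) = 1.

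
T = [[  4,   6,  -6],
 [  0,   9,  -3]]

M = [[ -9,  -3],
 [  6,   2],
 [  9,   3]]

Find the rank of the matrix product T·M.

1

First compute TM:
[[-54, -18],
 [ 27,   9]]
Now row reduce the product.
R2 ← R2 + (1/2)·R1: [0, 0]
1 nonzero row, so rank(TM) = 1.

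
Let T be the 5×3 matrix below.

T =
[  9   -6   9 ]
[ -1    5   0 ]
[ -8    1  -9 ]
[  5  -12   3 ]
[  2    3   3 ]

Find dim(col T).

2

Row reduce to echelon form.
R2 ← R2 + (1/9)·R1: [0, 13/3, 1]
R3 ← R3 + (8/9)·R1: [0, -13/3, -1]
R4 ← R4 − (5/9)·R1: [0, -26/3, -2]
R5 ← R5 − (2/9)·R1: [0, 13/3, 1]
R3 ← R3 + R2: [0, 0, 0]
R4 ← R4 + (2)·R2: [0, 0, 0]
R5 ← R5 − R2: [0, 0, 0]
Echelon form has 2 nonzero rows, so rank(T) = 2.
The column space has dimension equal to the rank: 2.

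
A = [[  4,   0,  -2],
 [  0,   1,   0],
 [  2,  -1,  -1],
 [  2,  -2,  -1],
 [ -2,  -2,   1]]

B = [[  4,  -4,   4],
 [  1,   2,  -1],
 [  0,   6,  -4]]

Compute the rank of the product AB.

First compute AB:
[[ 16, -28,  24],
 [  1,   2,  -1],
 [  7, -16,  13],
 [  6, -18,  14],
 [-10,  10, -10]]
Now row reduce the product.
R2 ← R2 − (1/16)·R1: [0, 15/4, -5/2]
R3 ← R3 − (7/16)·R1: [0, -15/4, 5/2]
R4 ← R4 − (3/8)·R1: [0, -15/2, 5]
R5 ← R5 + (5/8)·R1: [0, -15/2, 5]
R3 ← R3 + R2: [0, 0, 0]
R4 ← R4 + (2)·R2: [0, 0, 0]
R5 ← R5 + (2)·R2: [0, 0, 0]
2 nonzero rows, so rank(AB) = 2.

2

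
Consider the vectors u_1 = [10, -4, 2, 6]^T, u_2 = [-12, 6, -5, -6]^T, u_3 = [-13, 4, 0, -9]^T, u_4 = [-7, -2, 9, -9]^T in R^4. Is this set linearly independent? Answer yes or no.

no

Form the matrix with these vectors as rows and row reduce.
R2 ← R2 + (6/5)·R1: [0, 6/5, -13/5, 6/5]
R3 ← R3 + (13/10)·R1: [0, -6/5, 13/5, -6/5]
R4 ← R4 + (7/10)·R1: [0, -24/5, 52/5, -24/5]
R3 ← R3 + R2: [0, 0, 0, 0]
R4 ← R4 + (4)·R2: [0, 0, 0, 0]
2 nonzero rows, so the 4 vectors span a space of dimension 2.
Since 2 < 4, the vectors are linearly dependent.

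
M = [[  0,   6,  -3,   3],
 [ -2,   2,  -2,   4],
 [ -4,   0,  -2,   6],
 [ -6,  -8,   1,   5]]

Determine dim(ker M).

Row reduce to echelon form.
Swap R1 ↔ R2
R3 ← R3 − (2)·R1: [0, -4, 2, -2]
R4 ← R4 − (3)·R1: [0, -14, 7, -7]
R3 ← R3 + (2/3)·R2: [0, 0, 0, 0]
R4 ← R4 + (7/3)·R2: [0, 0, 0, 0]
2 nonzero rows, so rank(M) = 2.
M has 4 columns; by rank–nullity, nullity = 4 − 2 = 2.

2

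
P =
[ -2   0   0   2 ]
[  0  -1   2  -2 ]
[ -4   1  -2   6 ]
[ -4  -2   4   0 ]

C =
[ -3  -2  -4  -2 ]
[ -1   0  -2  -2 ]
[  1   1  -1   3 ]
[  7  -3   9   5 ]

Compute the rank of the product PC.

First compute PC:
[[ 20,  -2,  26,  14],
 [-11,   8, -18,  -2],
 [ 51, -12,  70,  30],
 [ 18,  12,  16,  24]]
Now row reduce the product.
R2 ← R2 + (11/20)·R1: [0, 69/10, -37/10, 57/10]
R3 ← R3 − (51/20)·R1: [0, -69/10, 37/10, -57/10]
R4 ← R4 − (9/10)·R1: [0, 69/5, -37/5, 57/5]
R3 ← R3 + R2: [0, 0, 0, 0]
R4 ← R4 − (2)·R2: [0, 0, 0, 0]
2 nonzero rows, so rank(PC) = 2.

2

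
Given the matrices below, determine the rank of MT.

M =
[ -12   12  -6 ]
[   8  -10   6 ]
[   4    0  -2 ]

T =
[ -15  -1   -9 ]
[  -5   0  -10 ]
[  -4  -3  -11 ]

2

First compute MT:
[[144,  30,  54],
 [-94, -26, -38],
 [-52,   2, -14]]
Now row reduce the product.
R2 ← R2 + (47/72)·R1: [0, -77/12, -11/4]
R3 ← R3 + (13/36)·R1: [0, 77/6, 11/2]
R3 ← R3 + (2)·R2: [0, 0, 0]
2 nonzero rows, so rank(MT) = 2.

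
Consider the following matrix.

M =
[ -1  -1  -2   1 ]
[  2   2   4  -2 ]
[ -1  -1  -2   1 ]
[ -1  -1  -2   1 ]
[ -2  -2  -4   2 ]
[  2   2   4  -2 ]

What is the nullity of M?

3

Row reduce to echelon form.
R2 ← R2 + (2)·R1: [0, 0, 0, 0]
R3 ← R3 − R1: [0, 0, 0, 0]
R4 ← R4 − R1: [0, 0, 0, 0]
R5 ← R5 − (2)·R1: [0, 0, 0, 0]
R6 ← R6 + (2)·R1: [0, 0, 0, 0]
1 nonzero row, so rank(M) = 1.
M has 4 columns; by rank–nullity, nullity = 4 − 1 = 3.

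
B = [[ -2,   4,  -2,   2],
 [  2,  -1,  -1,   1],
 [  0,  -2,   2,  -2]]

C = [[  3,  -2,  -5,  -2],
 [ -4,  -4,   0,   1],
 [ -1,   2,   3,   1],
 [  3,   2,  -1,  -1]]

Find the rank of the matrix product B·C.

First compute BC:
[[-14, -12,   2,   4],
 [ 14,   0, -14,  -7],
 [  0,   8,   8,   2]]
Now row reduce the product.
R2 ← R2 + R1: [0, -12, -12, -3]
R3 ← R3 + (2/3)·R2: [0, 0, 0, 0]
2 nonzero rows, so rank(BC) = 2.

2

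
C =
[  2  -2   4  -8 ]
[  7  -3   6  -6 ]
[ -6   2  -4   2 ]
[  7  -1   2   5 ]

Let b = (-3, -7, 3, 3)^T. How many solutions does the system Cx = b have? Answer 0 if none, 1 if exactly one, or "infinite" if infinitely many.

0

Row reduce the augmented matrix [C | b].
R2 ← R2 − (7/2)·R1: [0, 4, -8, 22, 7/2]
R3 ← R3 + (3)·R1: [0, -4, 8, -22, -6]
R4 ← R4 − (7/2)·R1: [0, 6, -12, 33, 27/2]
R3 ← R3 + R2: [0, 0, 0, 0, -5/2]
R4 ← R4 − (3/2)·R2: [0, 0, 0, 0, 33/4]
R4 ← R4 + (33/10)·R3: [0, 0, 0, 0, 0]
The echelon form has 3 nonzero rows; the last pivot sits in the augmented column, so rank(C) = 2 but rank([C|b]) = 3.
Since the ranks differ, the system is inconsistent.
It has no solutions.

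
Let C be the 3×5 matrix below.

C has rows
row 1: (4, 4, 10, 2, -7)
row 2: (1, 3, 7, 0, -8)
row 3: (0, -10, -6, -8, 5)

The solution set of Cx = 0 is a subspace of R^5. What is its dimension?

2

Row reduce to echelon form.
R2 ← R2 − (1/4)·R1: [0, 2, 9/2, -1/2, -25/4]
R3 ← R3 + (5)·R2: [0, 0, 33/2, -21/2, -105/4]
3 nonzero rows, so rank(C) = 3.
C has 5 columns; by rank–nullity, nullity = 5 − 3 = 2.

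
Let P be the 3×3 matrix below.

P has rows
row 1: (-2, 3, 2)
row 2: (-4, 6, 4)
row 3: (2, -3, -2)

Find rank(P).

1

Row reduce to echelon form.
R2 ← R2 − (2)·R1: [0, 0, 0]
R3 ← R3 + R1: [0, 0, 0]
Echelon form has 1 nonzero row, so rank(P) = 1.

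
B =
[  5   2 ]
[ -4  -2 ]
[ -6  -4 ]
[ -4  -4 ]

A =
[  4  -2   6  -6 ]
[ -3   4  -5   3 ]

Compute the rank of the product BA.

First compute BA:
[[ 14,  -2,  20, -24],
 [-10,   0, -14,  18],
 [-12,  -4, -16,  24],
 [ -4,  -8,  -4,  12]]
Now row reduce the product.
R2 ← R2 + (5/7)·R1: [0, -10/7, 2/7, 6/7]
R3 ← R3 + (6/7)·R1: [0, -40/7, 8/7, 24/7]
R4 ← R4 + (2/7)·R1: [0, -60/7, 12/7, 36/7]
R3 ← R3 − (4)·R2: [0, 0, 0, 0]
R4 ← R4 − (6)·R2: [0, 0, 0, 0]
2 nonzero rows, so rank(BA) = 2.

2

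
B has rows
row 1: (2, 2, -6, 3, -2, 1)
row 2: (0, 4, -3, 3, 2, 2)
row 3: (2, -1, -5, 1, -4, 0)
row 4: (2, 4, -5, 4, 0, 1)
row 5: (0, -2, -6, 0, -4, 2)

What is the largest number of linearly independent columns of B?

Row reduce to echelon form.
R3 ← R3 − R1: [0, -3, 1, -2, -2, -1]
R4 ← R4 − R1: [0, 2, 1, 1, 2, 0]
R3 ← R3 + (3/4)·R2: [0, 0, -5/4, 1/4, -1/2, 1/2]
R4 ← R4 − (1/2)·R2: [0, 0, 5/2, -1/2, 1, -1]
R5 ← R5 + (1/2)·R2: [0, 0, -15/2, 3/2, -3, 3]
R4 ← R4 + (2)·R3: [0, 0, 0, 0, 0, 0]
R5 ← R5 − (6)·R3: [0, 0, 0, 0, 0, 0]
Echelon form has 3 nonzero rows, so rank(B) = 3.
The rank gives the maximum number of linearly independent columns: 3.

3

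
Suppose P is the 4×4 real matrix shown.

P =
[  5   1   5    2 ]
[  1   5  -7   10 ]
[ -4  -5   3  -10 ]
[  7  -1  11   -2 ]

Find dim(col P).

Row reduce to echelon form.
R2 ← R2 − (1/5)·R1: [0, 24/5, -8, 48/5]
R3 ← R3 + (4/5)·R1: [0, -21/5, 7, -42/5]
R4 ← R4 − (7/5)·R1: [0, -12/5, 4, -24/5]
R3 ← R3 + (7/8)·R2: [0, 0, 0, 0]
R4 ← R4 + (1/2)·R2: [0, 0, 0, 0]
Echelon form has 2 nonzero rows, so rank(P) = 2.
The column space has dimension equal to the rank: 2.

2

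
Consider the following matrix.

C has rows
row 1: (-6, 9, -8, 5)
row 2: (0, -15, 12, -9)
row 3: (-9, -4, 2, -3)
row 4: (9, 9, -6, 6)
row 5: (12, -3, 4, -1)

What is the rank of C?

Row reduce to echelon form.
R3 ← R3 − (3/2)·R1: [0, -35/2, 14, -21/2]
R4 ← R4 + (3/2)·R1: [0, 45/2, -18, 27/2]
R5 ← R5 + (2)·R1: [0, 15, -12, 9]
R3 ← R3 − (7/6)·R2: [0, 0, 0, 0]
R4 ← R4 + (3/2)·R2: [0, 0, 0, 0]
R5 ← R5 + R2: [0, 0, 0, 0]
Echelon form has 2 nonzero rows, so rank(C) = 2.

2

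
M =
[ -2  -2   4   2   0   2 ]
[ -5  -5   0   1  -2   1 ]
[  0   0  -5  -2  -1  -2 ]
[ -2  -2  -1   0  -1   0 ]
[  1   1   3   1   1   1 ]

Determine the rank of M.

Row reduce to echelon form.
R2 ← R2 − (5/2)·R1: [0, 0, -10, -4, -2, -4]
R4 ← R4 − R1: [0, 0, -5, -2, -1, -2]
R5 ← R5 + (1/2)·R1: [0, 0, 5, 2, 1, 2]
R3 ← R3 − (1/2)·R2: [0, 0, 0, 0, 0, 0]
R4 ← R4 − (1/2)·R2: [0, 0, 0, 0, 0, 0]
R5 ← R5 + (1/2)·R2: [0, 0, 0, 0, 0, 0]
Echelon form has 2 nonzero rows, so rank(M) = 2.

2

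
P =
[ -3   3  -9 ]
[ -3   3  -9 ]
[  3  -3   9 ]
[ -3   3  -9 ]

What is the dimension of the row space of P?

Row reduce to echelon form.
R2 ← R2 − R1: [0, 0, 0]
R3 ← R3 + R1: [0, 0, 0]
R4 ← R4 − R1: [0, 0, 0]
Echelon form has 1 nonzero row, so rank(P) = 1.
The row space has dimension equal to the rank: 1.

1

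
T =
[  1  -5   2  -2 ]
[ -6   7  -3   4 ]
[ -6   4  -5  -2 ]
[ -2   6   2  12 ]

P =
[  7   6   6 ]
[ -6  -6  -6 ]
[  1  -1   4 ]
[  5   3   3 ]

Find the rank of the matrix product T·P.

First compute TP:
[[ 29,  28,  38],
 [-67, -63, -78],
 [-81, -61, -86],
 [ 12, -14,  -4]]
Now row reduce the product.
R2 ← R2 + (67/29)·R1: [0, 49/29, 284/29]
R3 ← R3 + (81/29)·R1: [0, 499/29, 584/29]
R4 ← R4 − (12/29)·R1: [0, -742/29, -572/29]
R3 ← R3 − (499/49)·R2: [0, 0, -3900/49]
R4 ← R4 + (106/7)·R2: [0, 0, 900/7]
R4 ← R4 + (21/13)·R3: [0, 0, 0]
3 nonzero rows, so rank(TP) = 3.

3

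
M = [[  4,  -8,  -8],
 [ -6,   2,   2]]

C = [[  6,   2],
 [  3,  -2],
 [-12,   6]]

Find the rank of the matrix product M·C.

First compute MC:
[[ 96, -24],
 [-54,  -4]]
Now row reduce the product.
R2 ← R2 + (9/16)·R1: [0, -35/2]
2 nonzero rows, so rank(MC) = 2.

2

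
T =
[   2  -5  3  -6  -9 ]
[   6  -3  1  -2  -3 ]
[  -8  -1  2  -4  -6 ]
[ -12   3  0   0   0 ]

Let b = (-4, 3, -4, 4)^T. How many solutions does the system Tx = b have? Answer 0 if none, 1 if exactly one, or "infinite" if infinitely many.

Row reduce the augmented matrix [T | b].
R2 ← R2 − (3)·R1: [0, 12, -8, 16, 24, 15]
R3 ← R3 + (4)·R1: [0, -21, 14, -28, -42, -20]
R4 ← R4 + (6)·R1: [0, -27, 18, -36, -54, -20]
R3 ← R3 + (7/4)·R2: [0, 0, 0, 0, 0, 25/4]
R4 ← R4 + (9/4)·R2: [0, 0, 0, 0, 0, 55/4]
R4 ← R4 − (11/5)·R3: [0, 0, 0, 0, 0, 0]
The echelon form has 3 nonzero rows; the last pivot sits in the augmented column, so rank(T) = 2 but rank([T|b]) = 3.
Since the ranks differ, the system is inconsistent.
It has no solutions.

0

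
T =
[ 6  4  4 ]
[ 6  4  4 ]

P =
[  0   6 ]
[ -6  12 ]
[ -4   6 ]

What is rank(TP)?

First compute TP:
[[-40, 108],
 [-40, 108]]
Now row reduce the product.
R2 ← R2 − R1: [0, 0]
1 nonzero row, so rank(TP) = 1.

1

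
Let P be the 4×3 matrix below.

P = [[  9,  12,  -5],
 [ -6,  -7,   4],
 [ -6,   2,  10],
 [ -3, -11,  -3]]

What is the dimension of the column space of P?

Row reduce to echelon form.
R2 ← R2 + (2/3)·R1: [0, 1, 2/3]
R3 ← R3 + (2/3)·R1: [0, 10, 20/3]
R4 ← R4 + (1/3)·R1: [0, -7, -14/3]
R3 ← R3 − (10)·R2: [0, 0, 0]
R4 ← R4 + (7)·R2: [0, 0, 0]
Echelon form has 2 nonzero rows, so rank(P) = 2.
The column space has dimension equal to the rank: 2.

2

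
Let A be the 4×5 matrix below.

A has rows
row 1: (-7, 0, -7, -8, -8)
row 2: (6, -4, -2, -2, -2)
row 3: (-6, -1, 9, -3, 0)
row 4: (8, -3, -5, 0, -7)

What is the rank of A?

Row reduce to echelon form.
R2 ← R2 + (6/7)·R1: [0, -4, -8, -62/7, -62/7]
R3 ← R3 − (6/7)·R1: [0, -1, 15, 27/7, 48/7]
R4 ← R4 + (8/7)·R1: [0, -3, -13, -64/7, -113/7]
R3 ← R3 − (1/4)·R2: [0, 0, 17, 85/14, 127/14]
R4 ← R4 − (3/4)·R2: [0, 0, -7, -5/2, -19/2]
R4 ← R4 + (7/17)·R3: [0, 0, 0, 0, -98/17]
Echelon form has 4 nonzero rows, so rank(A) = 4.

4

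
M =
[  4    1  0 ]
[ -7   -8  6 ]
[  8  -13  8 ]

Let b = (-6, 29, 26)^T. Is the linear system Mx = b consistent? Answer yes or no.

Row reduce the augmented matrix [M | b].
R2 ← R2 + (7/4)·R1: [0, -25/4, 6, 37/2]
R3 ← R3 − (2)·R1: [0, -15, 8, 38]
R3 ← R3 − (12/5)·R2: [0, 0, -32/5, -32/5]
The echelon form has 3 nonzero rows, and every pivot lies in the first 3 columns, so rank(M) = rank([M|b]) = 3.
The system is consistent.

yes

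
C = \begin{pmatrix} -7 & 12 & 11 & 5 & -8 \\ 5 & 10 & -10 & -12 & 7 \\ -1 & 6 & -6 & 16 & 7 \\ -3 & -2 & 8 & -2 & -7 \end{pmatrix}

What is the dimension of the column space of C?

Row reduce to echelon form.
R2 ← R2 + (5/7)·R1: [0, 130/7, -15/7, -59/7, 9/7]
R3 ← R3 − (1/7)·R1: [0, 30/7, -53/7, 107/7, 57/7]
R4 ← R4 − (3/7)·R1: [0, -50/7, 23/7, -29/7, -25/7]
R3 ← R3 − (3/13)·R2: [0, 0, -92/13, 224/13, 102/13]
R4 ← R4 + (5/13)·R2: [0, 0, 32/13, -96/13, -40/13]
R4 ← R4 + (8/23)·R3: [0, 0, 0, -32/23, -8/23]
Echelon form has 4 nonzero rows, so rank(C) = 4.
The column space has dimension equal to the rank: 4.

4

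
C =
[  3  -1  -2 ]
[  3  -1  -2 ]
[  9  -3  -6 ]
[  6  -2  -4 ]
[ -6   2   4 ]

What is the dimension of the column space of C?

1

Row reduce to echelon form.
R2 ← R2 − R1: [0, 0, 0]
R3 ← R3 − (3)·R1: [0, 0, 0]
R4 ← R4 − (2)·R1: [0, 0, 0]
R5 ← R5 + (2)·R1: [0, 0, 0]
Echelon form has 1 nonzero row, so rank(C) = 1.
The column space has dimension equal to the rank: 1.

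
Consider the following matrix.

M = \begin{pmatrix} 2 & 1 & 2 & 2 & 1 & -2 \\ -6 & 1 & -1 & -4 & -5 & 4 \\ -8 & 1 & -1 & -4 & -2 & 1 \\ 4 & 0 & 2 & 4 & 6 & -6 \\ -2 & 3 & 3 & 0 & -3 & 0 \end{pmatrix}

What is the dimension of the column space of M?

3

Row reduce to echelon form.
R2 ← R2 + (3)·R1: [0, 4, 5, 2, -2, -2]
R3 ← R3 + (4)·R1: [0, 5, 7, 4, 2, -7]
R4 ← R4 − (2)·R1: [0, -2, -2, 0, 4, -2]
R5 ← R5 + R1: [0, 4, 5, 2, -2, -2]
R3 ← R3 − (5/4)·R2: [0, 0, 3/4, 3/2, 9/2, -9/2]
R4 ← R4 + (1/2)·R2: [0, 0, 1/2, 1, 3, -3]
R5 ← R5 − R2: [0, 0, 0, 0, 0, 0]
R4 ← R4 − (2/3)·R3: [0, 0, 0, 0, 0, 0]
Echelon form has 3 nonzero rows, so rank(M) = 3.
The column space has dimension equal to the rank: 3.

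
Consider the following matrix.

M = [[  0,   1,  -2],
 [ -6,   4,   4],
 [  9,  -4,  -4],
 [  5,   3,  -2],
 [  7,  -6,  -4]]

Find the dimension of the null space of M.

0

Row reduce to echelon form.
Swap R1 ↔ R2
R3 ← R3 + (3/2)·R1: [0, 2, 2]
R4 ← R4 + (5/6)·R1: [0, 19/3, 4/3]
R5 ← R5 + (7/6)·R1: [0, -4/3, 2/3]
R3 ← R3 − (2)·R2: [0, 0, 6]
R4 ← R4 − (19/3)·R2: [0, 0, 14]
R5 ← R5 + (4/3)·R2: [0, 0, -2]
R4 ← R4 − (7/3)·R3: [0, 0, 0]
R5 ← R5 + (1/3)·R3: [0, 0, 0]
3 nonzero rows, so rank(M) = 3.
M has 3 columns; by rank–nullity, nullity = 3 − 3 = 0.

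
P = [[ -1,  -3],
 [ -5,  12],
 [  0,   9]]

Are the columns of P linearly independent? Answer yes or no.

Row reduce P to echelon form.
R2 ← R2 − (5)·R1: [0, 27]
R3 ← R3 − (1/3)·R2: [0, 0]
2 pivots among 2 columns.
Every column is a pivot column, so the columns are linearly independent.

yes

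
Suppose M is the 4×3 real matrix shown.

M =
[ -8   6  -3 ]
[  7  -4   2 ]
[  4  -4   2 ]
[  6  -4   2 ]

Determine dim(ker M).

1

Row reduce to echelon form.
R2 ← R2 + (7/8)·R1: [0, 5/4, -5/8]
R3 ← R3 + (1/2)·R1: [0, -1, 1/2]
R4 ← R4 + (3/4)·R1: [0, 1/2, -1/4]
R3 ← R3 + (4/5)·R2: [0, 0, 0]
R4 ← R4 − (2/5)·R2: [0, 0, 0]
2 nonzero rows, so rank(M) = 2.
M has 3 columns; by rank–nullity, nullity = 3 − 2 = 1.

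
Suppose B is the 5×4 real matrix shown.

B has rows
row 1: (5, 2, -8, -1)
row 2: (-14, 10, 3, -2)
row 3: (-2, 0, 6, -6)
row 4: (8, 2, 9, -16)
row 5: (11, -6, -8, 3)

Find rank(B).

4

Row reduce to echelon form.
R2 ← R2 + (14/5)·R1: [0, 78/5, -97/5, -24/5]
R3 ← R3 + (2/5)·R1: [0, 4/5, 14/5, -32/5]
R4 ← R4 − (8/5)·R1: [0, -6/5, 109/5, -72/5]
R5 ← R5 − (11/5)·R1: [0, -52/5, 48/5, 26/5]
R3 ← R3 − (2/39)·R2: [0, 0, 148/39, -80/13]
R4 ← R4 + (1/13)·R2: [0, 0, 264/13, -192/13]
R5 ← R5 + (2/3)·R2: [0, 0, -10/3, 2]
R4 ← R4 − (198/37)·R3: [0, 0, 0, 672/37]
R5 ← R5 + (65/74)·R3: [0, 0, 0, -126/37]
R5 ← R5 + (3/16)·R4: [0, 0, 0, 0]
Echelon form has 4 nonzero rows, so rank(B) = 4.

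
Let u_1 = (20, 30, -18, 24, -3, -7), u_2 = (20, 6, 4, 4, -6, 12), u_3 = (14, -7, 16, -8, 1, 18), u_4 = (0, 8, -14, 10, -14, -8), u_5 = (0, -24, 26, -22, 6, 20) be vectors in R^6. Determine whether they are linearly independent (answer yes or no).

Form the matrix with these vectors as rows and row reduce.
R2 ← R2 − R1: [0, -24, 22, -20, -3, 19]
R3 ← R3 − (7/10)·R1: [0, -28, 143/5, -124/5, 31/10, 229/10]
R3 ← R3 − (7/6)·R2: [0, 0, 44/15, -22/15, 33/5, 11/15]
R4 ← R4 + (1/3)·R2: [0, 0, -20/3, 10/3, -15, -5/3]
R5 ← R5 − R2: [0, 0, 4, -2, 9, 1]
R4 ← R4 + (25/11)·R3: [0, 0, 0, 0, 0, 0]
R5 ← R5 − (15/11)·R3: [0, 0, 0, 0, 0, 0]
3 nonzero rows, so the 5 vectors span a space of dimension 3.
Since 3 < 5, the vectors are linearly dependent.

no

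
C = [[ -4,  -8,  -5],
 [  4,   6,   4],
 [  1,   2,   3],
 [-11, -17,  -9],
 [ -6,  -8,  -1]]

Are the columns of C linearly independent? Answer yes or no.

yes

Row reduce C to echelon form.
R2 ← R2 + R1: [0, -2, -1]
R3 ← R3 + (1/4)·R1: [0, 0, 7/4]
R4 ← R4 − (11/4)·R1: [0, 5, 19/4]
R5 ← R5 − (3/2)·R1: [0, 4, 13/2]
R4 ← R4 + (5/2)·R2: [0, 0, 9/4]
R5 ← R5 + (2)·R2: [0, 0, 9/2]
R4 ← R4 − (9/7)·R3: [0, 0, 0]
R5 ← R5 − (18/7)·R3: [0, 0, 0]
3 pivots among 3 columns.
Every column is a pivot column, so the columns are linearly independent.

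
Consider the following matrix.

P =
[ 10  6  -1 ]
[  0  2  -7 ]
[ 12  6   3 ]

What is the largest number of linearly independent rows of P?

2

Row reduce to echelon form.
R3 ← R3 − (6/5)·R1: [0, -6/5, 21/5]
R3 ← R3 + (3/5)·R2: [0, 0, 0]
Echelon form has 2 nonzero rows, so rank(P) = 2.
The rank gives the maximum number of linearly independent rows: 2.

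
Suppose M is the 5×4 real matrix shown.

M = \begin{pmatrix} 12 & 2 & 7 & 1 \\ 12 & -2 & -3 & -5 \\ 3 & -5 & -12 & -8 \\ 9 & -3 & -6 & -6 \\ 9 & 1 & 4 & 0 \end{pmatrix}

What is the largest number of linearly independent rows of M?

2

Row reduce to echelon form.
R2 ← R2 − R1: [0, -4, -10, -6]
R3 ← R3 − (1/4)·R1: [0, -11/2, -55/4, -33/4]
R4 ← R4 − (3/4)·R1: [0, -9/2, -45/4, -27/4]
R5 ← R5 − (3/4)·R1: [0, -1/2, -5/4, -3/4]
R3 ← R3 − (11/8)·R2: [0, 0, 0, 0]
R4 ← R4 − (9/8)·R2: [0, 0, 0, 0]
R5 ← R5 − (1/8)·R2: [0, 0, 0, 0]
Echelon form has 2 nonzero rows, so rank(M) = 2.
The rank gives the maximum number of linearly independent rows: 2.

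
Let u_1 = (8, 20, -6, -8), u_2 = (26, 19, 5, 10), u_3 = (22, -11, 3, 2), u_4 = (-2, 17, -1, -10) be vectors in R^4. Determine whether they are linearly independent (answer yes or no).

Form the matrix with these vectors as rows and row reduce.
R2 ← R2 − (13/4)·R1: [0, -46, 49/2, 36]
R3 ← R3 − (11/4)·R1: [0, -66, 39/2, 24]
R4 ← R4 + (1/4)·R1: [0, 22, -5/2, -12]
R3 ← R3 − (33/23)·R2: [0, 0, -360/23, -636/23]
R4 ← R4 + (11/23)·R2: [0, 0, 212/23, 120/23]
R4 ← R4 + (53/90)·R3: [0, 0, 0, -166/15]
4 nonzero rows, so the 4 vectors span a space of dimension 4.
Since 4 = 4, the vectors are linearly independent.

yes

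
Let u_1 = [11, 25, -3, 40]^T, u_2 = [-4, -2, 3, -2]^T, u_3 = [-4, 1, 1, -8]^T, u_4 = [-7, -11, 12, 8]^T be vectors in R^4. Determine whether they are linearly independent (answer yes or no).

Form the matrix with these vectors as rows and row reduce.
R2 ← R2 + (4/11)·R1: [0, 78/11, 21/11, 138/11]
R3 ← R3 + (4/11)·R1: [0, 111/11, -1/11, 72/11]
R4 ← R4 + (7/11)·R1: [0, 54/11, 111/11, 368/11]
R3 ← R3 − (37/26)·R2: [0, 0, -73/26, -147/13]
R4 ← R4 − (9/13)·R2: [0, 0, 114/13, 322/13]
R4 ← R4 + (228/73)·R3: [0, 0, 0, -770/73]
4 nonzero rows, so the 4 vectors span a space of dimension 4.
Since 4 = 4, the vectors are linearly independent.

yes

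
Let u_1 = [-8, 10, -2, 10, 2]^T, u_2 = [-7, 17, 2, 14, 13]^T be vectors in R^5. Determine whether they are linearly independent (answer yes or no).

Form the matrix with these vectors as rows and row reduce.
R2 ← R2 − (7/8)·R1: [0, 33/4, 15/4, 21/4, 45/4]
2 nonzero rows, so the 2 vectors span a space of dimension 2.
Since 2 = 2, the vectors are linearly independent.

yes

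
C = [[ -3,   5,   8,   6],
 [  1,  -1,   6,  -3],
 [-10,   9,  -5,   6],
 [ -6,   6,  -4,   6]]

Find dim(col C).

3

Row reduce to echelon form.
R2 ← R2 + (1/3)·R1: [0, 2/3, 26/3, -1]
R3 ← R3 − (10/3)·R1: [0, -23/3, -95/3, -14]
R4 ← R4 − (2)·R1: [0, -4, -20, -6]
R3 ← R3 + (23/2)·R2: [0, 0, 68, -51/2]
R4 ← R4 + (6)·R2: [0, 0, 32, -12]
R4 ← R4 − (8/17)·R3: [0, 0, 0, 0]
Echelon form has 3 nonzero rows, so rank(C) = 3.
The column space has dimension equal to the rank: 3.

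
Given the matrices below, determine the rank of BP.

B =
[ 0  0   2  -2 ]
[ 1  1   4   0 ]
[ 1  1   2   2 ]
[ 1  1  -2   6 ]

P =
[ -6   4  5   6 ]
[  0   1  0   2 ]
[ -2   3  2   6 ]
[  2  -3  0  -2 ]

First compute BP:
[[ -8,  12,   4,  16],
 [-14,  17,  13,  32],
 [ -6,   5,   9,  16],
 [ 10, -19,   1, -16]]
Now row reduce the product.
R2 ← R2 − (7/4)·R1: [0, -4, 6, 4]
R3 ← R3 − (3/4)·R1: [0, -4, 6, 4]
R4 ← R4 + (5/4)·R1: [0, -4, 6, 4]
R3 ← R3 − R2: [0, 0, 0, 0]
R4 ← R4 − R2: [0, 0, 0, 0]
2 nonzero rows, so rank(BP) = 2.

2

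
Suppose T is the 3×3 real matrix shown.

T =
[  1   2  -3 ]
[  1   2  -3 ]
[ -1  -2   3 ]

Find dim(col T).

1

Row reduce to echelon form.
R2 ← R2 − R1: [0, 0, 0]
R3 ← R3 + R1: [0, 0, 0]
Echelon form has 1 nonzero row, so rank(T) = 1.
The column space has dimension equal to the rank: 1.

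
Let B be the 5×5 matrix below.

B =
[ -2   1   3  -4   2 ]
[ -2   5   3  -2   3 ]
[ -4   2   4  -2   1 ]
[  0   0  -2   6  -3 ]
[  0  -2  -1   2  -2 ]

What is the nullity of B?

Row reduce to echelon form.
R2 ← R2 − R1: [0, 4, 0, 2, 1]
R3 ← R3 − (2)·R1: [0, 0, -2, 6, -3]
R5 ← R5 + (1/2)·R2: [0, 0, -1, 3, -3/2]
R4 ← R4 − R3: [0, 0, 0, 0, 0]
R5 ← R5 − (1/2)·R3: [0, 0, 0, 0, 0]
3 nonzero rows, so rank(B) = 3.
B has 5 columns; by rank–nullity, nullity = 5 − 3 = 2.

2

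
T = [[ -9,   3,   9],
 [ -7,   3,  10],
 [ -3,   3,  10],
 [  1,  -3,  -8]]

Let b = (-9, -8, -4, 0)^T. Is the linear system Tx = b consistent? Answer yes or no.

yes

Row reduce the augmented matrix [T | b].
R2 ← R2 − (7/9)·R1: [0, 2/3, 3, -1]
R3 ← R3 − (1/3)·R1: [0, 2, 7, -1]
R4 ← R4 + (1/9)·R1: [0, -8/3, -7, -1]
R3 ← R3 − (3)·R2: [0, 0, -2, 2]
R4 ← R4 + (4)·R2: [0, 0, 5, -5]
R4 ← R4 + (5/2)·R3: [0, 0, 0, 0]
The echelon form has 3 nonzero rows, and every pivot lies in the first 3 columns, so rank(T) = rank([T|b]) = 3.
The system is consistent.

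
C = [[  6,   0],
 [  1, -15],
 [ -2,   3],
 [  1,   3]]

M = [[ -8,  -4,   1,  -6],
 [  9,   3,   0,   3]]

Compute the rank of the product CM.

First compute CM:
[[-48, -24,   6, -36],
 [-143, -49,   1, -51],
 [ 43,  17,  -2,  21],
 [ 19,   5,   1,   3]]
Now row reduce the product.
R2 ← R2 − (143/48)·R1: [0, 45/2, -135/8, 225/4]
R3 ← R3 + (43/48)·R1: [0, -9/2, 27/8, -45/4]
R4 ← R4 + (19/48)·R1: [0, -9/2, 27/8, -45/4]
R3 ← R3 + (1/5)·R2: [0, 0, 0, 0]
R4 ← R4 + (1/5)·R2: [0, 0, 0, 0]
2 nonzero rows, so rank(CM) = 2.

2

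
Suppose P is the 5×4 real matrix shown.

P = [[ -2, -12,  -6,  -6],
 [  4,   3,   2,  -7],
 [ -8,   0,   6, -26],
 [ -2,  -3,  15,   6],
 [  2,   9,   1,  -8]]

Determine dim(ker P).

0

Row reduce to echelon form.
R2 ← R2 + (2)·R1: [0, -21, -10, -19]
R3 ← R3 − (4)·R1: [0, 48, 30, -2]
R4 ← R4 − R1: [0, 9, 21, 12]
R5 ← R5 + R1: [0, -3, -5, -14]
R3 ← R3 + (16/7)·R2: [0, 0, 50/7, -318/7]
R4 ← R4 + (3/7)·R2: [0, 0, 117/7, 27/7]
R5 ← R5 − (1/7)·R2: [0, 0, -25/7, -79/7]
R4 ← R4 − (117/50)·R3: [0, 0, 0, 2754/25]
R5 ← R5 + (1/2)·R3: [0, 0, 0, -34]
R5 ← R5 + (25/81)·R4: [0, 0, 0, 0]
4 nonzero rows, so rank(P) = 4.
P has 4 columns; by rank–nullity, nullity = 4 − 4 = 0.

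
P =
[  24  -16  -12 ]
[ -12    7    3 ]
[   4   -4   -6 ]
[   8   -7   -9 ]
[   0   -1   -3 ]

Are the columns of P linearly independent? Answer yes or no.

Row reduce P to echelon form.
R2 ← R2 + (1/2)·R1: [0, -1, -3]
R3 ← R3 − (1/6)·R1: [0, -4/3, -4]
R4 ← R4 − (1/3)·R1: [0, -5/3, -5]
R3 ← R3 − (4/3)·R2: [0, 0, 0]
R4 ← R4 − (5/3)·R2: [0, 0, 0]
R5 ← R5 − R2: [0, 0, 0]
2 pivots among 3 columns.
Only 2 < 3 pivot columns, so the columns are linearly dependent.

no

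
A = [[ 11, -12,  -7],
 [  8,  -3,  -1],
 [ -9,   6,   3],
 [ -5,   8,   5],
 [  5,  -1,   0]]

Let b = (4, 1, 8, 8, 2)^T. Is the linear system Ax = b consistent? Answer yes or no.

Row reduce the augmented matrix [A | b].
R2 ← R2 − (8/11)·R1: [0, 63/11, 45/11, -21/11]
R3 ← R3 + (9/11)·R1: [0, -42/11, -30/11, 124/11]
R4 ← R4 + (5/11)·R1: [0, 28/11, 20/11, 108/11]
R5 ← R5 − (5/11)·R1: [0, 49/11, 35/11, 2/11]
R3 ← R3 + (2/3)·R2: [0, 0, 0, 10]
R4 ← R4 − (4/9)·R2: [0, 0, 0, 32/3]
R5 ← R5 − (7/9)·R2: [0, 0, 0, 5/3]
R4 ← R4 − (16/15)·R3: [0, 0, 0, 0]
R5 ← R5 − (1/6)·R3: [0, 0, 0, 0]
The echelon form has 3 nonzero rows; the last pivot sits in the augmented column, so rank(A) = 2 but rank([A|b]) = 3.
Since the ranks differ, the system is inconsistent.

no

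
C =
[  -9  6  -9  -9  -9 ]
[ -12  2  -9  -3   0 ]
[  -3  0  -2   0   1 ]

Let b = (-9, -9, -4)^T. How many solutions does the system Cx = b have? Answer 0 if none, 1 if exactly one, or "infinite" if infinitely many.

0

Row reduce the augmented matrix [C | b].
R2 ← R2 − (4/3)·R1: [0, -6, 3, 9, 12, 3]
R3 ← R3 − (1/3)·R1: [0, -2, 1, 3, 4, -1]
R3 ← R3 − (1/3)·R2: [0, 0, 0, 0, 0, -2]
The echelon form has 3 nonzero rows; the last pivot sits in the augmented column, so rank(C) = 2 but rank([C|b]) = 3.
Since the ranks differ, the system is inconsistent.
It has no solutions.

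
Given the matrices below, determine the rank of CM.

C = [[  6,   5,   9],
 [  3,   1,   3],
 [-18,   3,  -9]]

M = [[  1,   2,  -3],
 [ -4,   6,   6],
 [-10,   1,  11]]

First compute CM:
[[-104,  51, 111],
 [-31,  15,  30],
 [ 60, -27, -27]]
Now row reduce the product.
R2 ← R2 − (31/104)·R1: [0, -21/104, -321/104]
R3 ← R3 + (15/26)·R1: [0, 63/26, 963/26]
R3 ← R3 + (12)·R2: [0, 0, 0]
2 nonzero rows, so rank(CM) = 2.

2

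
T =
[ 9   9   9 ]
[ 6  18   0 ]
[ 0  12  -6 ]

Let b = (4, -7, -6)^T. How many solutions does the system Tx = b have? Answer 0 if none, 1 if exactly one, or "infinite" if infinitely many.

Row reduce the augmented matrix [T | b].
R2 ← R2 − (2/3)·R1: [0, 12, -6, -29/3]
R3 ← R3 − R2: [0, 0, 0, 11/3]
The echelon form has 3 nonzero rows; the last pivot sits in the augmented column, so rank(T) = 2 but rank([T|b]) = 3.
Since the ranks differ, the system is inconsistent.
It has no solutions.

0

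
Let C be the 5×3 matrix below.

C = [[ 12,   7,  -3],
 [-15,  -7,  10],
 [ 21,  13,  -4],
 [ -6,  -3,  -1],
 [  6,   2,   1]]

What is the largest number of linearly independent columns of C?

3

Row reduce to echelon form.
R2 ← R2 + (5/4)·R1: [0, 7/4, 25/4]
R3 ← R3 − (7/4)·R1: [0, 3/4, 5/4]
R4 ← R4 + (1/2)·R1: [0, 1/2, -5/2]
R5 ← R5 − (1/2)·R1: [0, -3/2, 5/2]
R3 ← R3 − (3/7)·R2: [0, 0, -10/7]
R4 ← R4 − (2/7)·R2: [0, 0, -30/7]
R5 ← R5 + (6/7)·R2: [0, 0, 55/7]
R4 ← R4 − (3)·R3: [0, 0, 0]
R5 ← R5 + (11/2)·R3: [0, 0, 0]
Echelon form has 3 nonzero rows, so rank(C) = 3.
The rank gives the maximum number of linearly independent columns: 3.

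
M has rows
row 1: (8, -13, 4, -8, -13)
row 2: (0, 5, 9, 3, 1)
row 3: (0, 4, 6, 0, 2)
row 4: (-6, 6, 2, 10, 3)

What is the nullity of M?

Row reduce to echelon form.
R4 ← R4 + (3/4)·R1: [0, -15/4, 5, 4, -27/4]
R3 ← R3 − (4/5)·R2: [0, 0, -6/5, -12/5, 6/5]
R4 ← R4 + (3/4)·R2: [0, 0, 47/4, 25/4, -6]
R4 ← R4 + (235/24)·R3: [0, 0, 0, -69/4, 23/4]
4 nonzero rows, so rank(M) = 4.
M has 5 columns; by rank–nullity, nullity = 5 − 4 = 1.

1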